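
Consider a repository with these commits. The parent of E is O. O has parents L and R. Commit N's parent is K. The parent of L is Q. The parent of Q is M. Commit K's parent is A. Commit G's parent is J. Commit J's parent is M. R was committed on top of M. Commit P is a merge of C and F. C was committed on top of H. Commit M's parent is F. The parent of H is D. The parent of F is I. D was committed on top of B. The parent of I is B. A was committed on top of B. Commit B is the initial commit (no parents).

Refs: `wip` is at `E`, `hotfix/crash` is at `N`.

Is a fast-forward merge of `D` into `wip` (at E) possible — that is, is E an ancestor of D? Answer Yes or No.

No

A fast-forward from E to D is possible iff E is an ancestor of D.
Ancestors of D: {B, D}.
E is not among them, so fast-forward is not possible.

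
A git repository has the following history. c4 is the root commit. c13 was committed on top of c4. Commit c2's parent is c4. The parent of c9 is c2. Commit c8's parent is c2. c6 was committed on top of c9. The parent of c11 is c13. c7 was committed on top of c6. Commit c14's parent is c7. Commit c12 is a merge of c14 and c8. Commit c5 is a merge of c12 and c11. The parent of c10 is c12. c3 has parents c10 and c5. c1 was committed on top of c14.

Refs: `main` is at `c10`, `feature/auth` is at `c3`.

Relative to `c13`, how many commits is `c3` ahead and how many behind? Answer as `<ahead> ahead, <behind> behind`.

Reachable from c3: {c10, c11, c12, c13, c14, c2, c3, c4, c5, c6, c7, c8, c9}.
Reachable from c13: {c13, c4}.
Only in c3's history (ahead): {c10, c11, c12, c14, c2, c3, c5, c6, c7, c8, c9} — 11.
Only in c13's history (behind): {} — 0.

11 ahead, 0 behind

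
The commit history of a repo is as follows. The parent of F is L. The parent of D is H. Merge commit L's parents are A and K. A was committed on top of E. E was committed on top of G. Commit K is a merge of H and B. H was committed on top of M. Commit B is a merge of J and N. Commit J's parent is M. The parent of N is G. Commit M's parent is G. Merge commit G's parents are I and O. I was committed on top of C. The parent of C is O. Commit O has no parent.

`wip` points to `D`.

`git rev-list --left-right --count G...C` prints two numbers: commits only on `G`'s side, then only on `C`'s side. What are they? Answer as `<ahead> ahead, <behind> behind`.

Reachable from G: {C, G, I, O}.
Reachable from C: {C, O}.
Only in G's history (ahead): {G, I} — 2.
Only in C's history (behind): {} — 0.

2 ahead, 0 behind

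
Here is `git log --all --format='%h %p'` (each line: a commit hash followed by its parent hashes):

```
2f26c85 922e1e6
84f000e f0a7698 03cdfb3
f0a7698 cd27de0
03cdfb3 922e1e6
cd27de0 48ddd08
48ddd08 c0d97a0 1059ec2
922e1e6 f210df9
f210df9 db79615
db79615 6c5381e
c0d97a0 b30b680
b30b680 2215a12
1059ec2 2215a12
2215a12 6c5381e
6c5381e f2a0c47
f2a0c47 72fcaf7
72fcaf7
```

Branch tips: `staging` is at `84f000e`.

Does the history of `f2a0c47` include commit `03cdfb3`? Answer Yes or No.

No

Ancestors of f2a0c47: {72fcaf7, f2a0c47}.
03cdfb3 is not in that set, so it is not an ancestor of f2a0c47.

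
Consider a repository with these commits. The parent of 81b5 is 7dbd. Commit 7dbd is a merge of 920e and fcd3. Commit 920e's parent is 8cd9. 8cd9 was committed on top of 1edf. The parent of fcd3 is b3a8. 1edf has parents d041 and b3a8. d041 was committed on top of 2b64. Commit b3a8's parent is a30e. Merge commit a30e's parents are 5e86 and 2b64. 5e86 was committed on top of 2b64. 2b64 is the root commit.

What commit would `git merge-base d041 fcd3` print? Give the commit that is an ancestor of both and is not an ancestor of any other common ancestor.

2b64

Ancestors of d041: {2b64, d041}.
Ancestors of fcd3: {2b64, 5e86, a30e, b3a8, fcd3}.
Common ancestors: {2b64}.
The only common ancestor is 2b64, so it is the merge base.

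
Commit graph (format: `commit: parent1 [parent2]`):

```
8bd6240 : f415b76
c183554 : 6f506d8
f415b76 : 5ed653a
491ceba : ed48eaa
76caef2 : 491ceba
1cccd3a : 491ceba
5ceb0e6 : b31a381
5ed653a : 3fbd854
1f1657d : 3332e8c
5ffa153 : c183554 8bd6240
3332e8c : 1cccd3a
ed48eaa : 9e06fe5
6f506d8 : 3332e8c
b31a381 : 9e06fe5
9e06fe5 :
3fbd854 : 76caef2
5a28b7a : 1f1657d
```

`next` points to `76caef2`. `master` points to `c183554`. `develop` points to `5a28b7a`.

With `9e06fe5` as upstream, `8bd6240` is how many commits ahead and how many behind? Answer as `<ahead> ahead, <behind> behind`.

Reachable from 8bd6240: {3fbd854, 491ceba, 5ed653a, 76caef2, 8bd6240, 9e06fe5, ed48eaa, f415b76}.
Reachable from 9e06fe5: {9e06fe5}.
Only in 8bd6240's history (ahead): {3fbd854, 491ceba, 5ed653a, 76caef2, 8bd6240, ed48eaa, f415b76} — 7.
Only in 9e06fe5's history (behind): {} — 0.

7 ahead, 0 behind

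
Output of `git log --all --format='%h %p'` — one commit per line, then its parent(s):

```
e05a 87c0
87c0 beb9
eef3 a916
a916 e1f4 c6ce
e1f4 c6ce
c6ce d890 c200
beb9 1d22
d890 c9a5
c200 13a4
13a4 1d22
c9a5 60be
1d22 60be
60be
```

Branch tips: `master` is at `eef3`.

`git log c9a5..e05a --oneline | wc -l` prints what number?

Reachable from e05a: {1d22, 60be, 87c0, beb9, e05a}.
Reachable from c9a5: {60be, c9a5}.
In e05a's history but not c9a5's: {1d22, 87c0, beb9, e05a} — 4 commits.

4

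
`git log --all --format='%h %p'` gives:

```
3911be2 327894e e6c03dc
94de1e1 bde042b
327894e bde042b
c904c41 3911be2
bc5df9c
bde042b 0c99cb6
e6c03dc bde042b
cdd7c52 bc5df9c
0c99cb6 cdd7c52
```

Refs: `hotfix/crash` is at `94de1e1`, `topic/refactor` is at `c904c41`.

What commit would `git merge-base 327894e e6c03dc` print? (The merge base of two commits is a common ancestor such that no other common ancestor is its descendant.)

bde042b

Ancestors of 327894e: {0c99cb6, 327894e, bc5df9c, bde042b, cdd7c52}.
Ancestors of e6c03dc: {0c99cb6, bc5df9c, bde042b, cdd7c52, e6c03dc}.
Common ancestors: {0c99cb6, bc5df9c, bde042b, cdd7c52}.
Among these, bde042b is not an ancestor of any other common ancestor — it is the merge base.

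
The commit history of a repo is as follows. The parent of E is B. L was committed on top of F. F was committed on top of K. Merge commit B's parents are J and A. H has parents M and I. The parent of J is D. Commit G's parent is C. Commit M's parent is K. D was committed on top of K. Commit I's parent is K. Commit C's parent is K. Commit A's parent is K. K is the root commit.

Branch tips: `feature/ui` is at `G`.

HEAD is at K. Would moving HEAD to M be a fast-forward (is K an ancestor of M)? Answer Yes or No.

Yes

A fast-forward from K to M is possible iff K is an ancestor of M.
Ancestors of M: {K, M}.
K is among them, so fast-forward is possible.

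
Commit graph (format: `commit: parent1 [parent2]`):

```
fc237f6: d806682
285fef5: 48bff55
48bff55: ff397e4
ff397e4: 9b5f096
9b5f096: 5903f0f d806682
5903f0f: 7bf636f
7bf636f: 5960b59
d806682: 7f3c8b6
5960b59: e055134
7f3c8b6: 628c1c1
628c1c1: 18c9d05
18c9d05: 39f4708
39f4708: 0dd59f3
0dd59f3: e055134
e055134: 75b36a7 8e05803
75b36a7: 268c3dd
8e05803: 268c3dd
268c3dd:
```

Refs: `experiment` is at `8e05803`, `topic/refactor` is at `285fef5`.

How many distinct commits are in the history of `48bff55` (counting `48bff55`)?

Walking parent pointers from 48bff55: reachable set = {0dd59f3, 18c9d05, 268c3dd, 39f4708, 48bff55, 5903f0f, 5960b59, 628c1c1, 75b36a7, 7bf636f, 7f3c8b6, 8e05803, 9b5f096, d806682, e055134, ff397e4}.
That is 16 commits.

16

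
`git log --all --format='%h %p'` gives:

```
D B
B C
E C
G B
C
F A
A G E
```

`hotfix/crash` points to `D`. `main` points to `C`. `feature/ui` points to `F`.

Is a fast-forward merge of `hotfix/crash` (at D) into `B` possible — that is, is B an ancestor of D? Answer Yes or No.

Yes

A fast-forward from B to D is possible iff B is an ancestor of D.
Ancestors of D: {B, C, D}.
B is among them, so fast-forward is possible.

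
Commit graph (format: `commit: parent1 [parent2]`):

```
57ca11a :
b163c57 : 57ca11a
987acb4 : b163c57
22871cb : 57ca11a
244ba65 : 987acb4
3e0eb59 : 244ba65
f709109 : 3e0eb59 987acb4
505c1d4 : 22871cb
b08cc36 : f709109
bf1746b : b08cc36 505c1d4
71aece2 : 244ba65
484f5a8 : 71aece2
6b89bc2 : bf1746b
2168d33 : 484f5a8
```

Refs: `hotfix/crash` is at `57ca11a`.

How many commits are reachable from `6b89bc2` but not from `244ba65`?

7

Reachable from 6b89bc2: {22871cb, 244ba65, 3e0eb59, 505c1d4, 57ca11a, 6b89bc2, 987acb4, b08cc36, b163c57, bf1746b, f709109}.
Reachable from 244ba65: {244ba65, 57ca11a, 987acb4, b163c57}.
In 6b89bc2's history but not 244ba65's: {22871cb, 3e0eb59, 505c1d4, 6b89bc2, b08cc36, bf1746b, f709109} — 7 commits.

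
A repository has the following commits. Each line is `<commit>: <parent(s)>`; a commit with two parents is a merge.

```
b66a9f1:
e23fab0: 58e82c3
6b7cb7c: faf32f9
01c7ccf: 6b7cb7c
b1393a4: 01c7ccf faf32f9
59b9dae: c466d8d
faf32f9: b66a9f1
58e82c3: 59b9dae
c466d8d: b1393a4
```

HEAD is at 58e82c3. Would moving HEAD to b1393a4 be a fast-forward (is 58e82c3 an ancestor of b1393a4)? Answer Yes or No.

A fast-forward from 58e82c3 to b1393a4 is possible iff 58e82c3 is an ancestor of b1393a4.
Ancestors of b1393a4: {01c7ccf, 6b7cb7c, b1393a4, b66a9f1, faf32f9}.
58e82c3 is not among them, so fast-forward is not possible.

No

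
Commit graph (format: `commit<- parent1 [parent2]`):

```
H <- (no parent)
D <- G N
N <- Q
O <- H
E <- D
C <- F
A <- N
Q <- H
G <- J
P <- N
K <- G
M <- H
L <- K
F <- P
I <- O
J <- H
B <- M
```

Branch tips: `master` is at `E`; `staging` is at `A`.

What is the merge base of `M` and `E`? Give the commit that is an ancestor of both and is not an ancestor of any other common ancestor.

Ancestors of M: {H, M}.
Ancestors of E: {D, E, G, H, J, N, Q}.
Common ancestors: {H}.
The only common ancestor is H, so it is the merge base.

H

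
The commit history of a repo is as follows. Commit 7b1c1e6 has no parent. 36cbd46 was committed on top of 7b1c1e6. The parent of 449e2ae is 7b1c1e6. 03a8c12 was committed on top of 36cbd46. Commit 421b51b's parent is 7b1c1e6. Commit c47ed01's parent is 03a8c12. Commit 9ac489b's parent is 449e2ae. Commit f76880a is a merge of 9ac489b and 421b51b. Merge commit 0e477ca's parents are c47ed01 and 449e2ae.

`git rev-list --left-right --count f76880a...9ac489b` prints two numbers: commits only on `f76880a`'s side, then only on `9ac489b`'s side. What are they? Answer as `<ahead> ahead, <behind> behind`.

Reachable from f76880a: {421b51b, 449e2ae, 7b1c1e6, 9ac489b, f76880a}.
Reachable from 9ac489b: {449e2ae, 7b1c1e6, 9ac489b}.
Only in f76880a's history (ahead): {421b51b, f76880a} — 2.
Only in 9ac489b's history (behind): {} — 0.

2 ahead, 0 behind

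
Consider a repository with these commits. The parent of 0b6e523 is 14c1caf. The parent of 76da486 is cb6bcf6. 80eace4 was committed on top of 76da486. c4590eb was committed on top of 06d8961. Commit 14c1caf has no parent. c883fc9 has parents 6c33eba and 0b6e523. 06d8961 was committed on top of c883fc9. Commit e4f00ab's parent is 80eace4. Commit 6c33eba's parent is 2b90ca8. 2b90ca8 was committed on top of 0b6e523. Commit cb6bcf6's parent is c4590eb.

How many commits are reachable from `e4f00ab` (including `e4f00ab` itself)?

Walking parent pointers from e4f00ab: reachable set = {06d8961, 0b6e523, 14c1caf, 2b90ca8, 6c33eba, 76da486, 80eace4, c4590eb, c883fc9, cb6bcf6, e4f00ab}.
That is 11 commits.

11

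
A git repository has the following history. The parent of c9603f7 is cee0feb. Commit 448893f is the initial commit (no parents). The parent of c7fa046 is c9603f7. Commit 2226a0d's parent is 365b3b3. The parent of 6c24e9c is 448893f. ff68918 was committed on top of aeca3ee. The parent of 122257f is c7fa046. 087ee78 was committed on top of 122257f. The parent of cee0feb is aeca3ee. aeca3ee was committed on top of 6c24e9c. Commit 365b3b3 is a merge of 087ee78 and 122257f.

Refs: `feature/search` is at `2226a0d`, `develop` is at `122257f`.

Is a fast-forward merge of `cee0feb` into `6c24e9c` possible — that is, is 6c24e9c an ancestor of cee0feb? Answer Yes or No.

Yes

A fast-forward from 6c24e9c to cee0feb is possible iff 6c24e9c is an ancestor of cee0feb.
Ancestors of cee0feb: {448893f, 6c24e9c, aeca3ee, cee0feb}.
6c24e9c is among them, so fast-forward is possible.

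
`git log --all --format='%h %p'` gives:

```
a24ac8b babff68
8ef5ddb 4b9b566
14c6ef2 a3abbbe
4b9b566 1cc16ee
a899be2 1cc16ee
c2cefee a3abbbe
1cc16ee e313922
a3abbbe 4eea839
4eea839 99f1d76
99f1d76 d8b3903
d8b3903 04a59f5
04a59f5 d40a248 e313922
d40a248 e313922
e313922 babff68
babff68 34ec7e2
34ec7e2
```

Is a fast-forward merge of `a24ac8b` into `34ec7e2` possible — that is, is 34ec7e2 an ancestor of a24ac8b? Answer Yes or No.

A fast-forward from 34ec7e2 to a24ac8b is possible iff 34ec7e2 is an ancestor of a24ac8b.
Ancestors of a24ac8b: {34ec7e2, a24ac8b, babff68}.
34ec7e2 is among them, so fast-forward is possible.

Yes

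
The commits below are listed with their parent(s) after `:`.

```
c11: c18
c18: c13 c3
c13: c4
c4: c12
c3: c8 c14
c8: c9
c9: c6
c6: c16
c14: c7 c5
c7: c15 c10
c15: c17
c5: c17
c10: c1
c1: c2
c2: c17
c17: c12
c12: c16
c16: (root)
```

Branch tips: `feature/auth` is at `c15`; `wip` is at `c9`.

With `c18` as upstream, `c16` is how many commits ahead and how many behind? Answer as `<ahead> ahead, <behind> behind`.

0 ahead, 16 behind

Reachable from c16: {c16}.
Reachable from c18: {c1, c10, c12, c13, c14, c15, c16, c17, c18, c2, c3, c4, c5, c6, c7, c8, c9}.
Only in c16's history (ahead): {} — 0.
Only in c18's history (behind): {c1, c10, c12, c13, c14, c15, c17, c18, c2, c3, c4, c5, c6, c7, c8, c9} — 16.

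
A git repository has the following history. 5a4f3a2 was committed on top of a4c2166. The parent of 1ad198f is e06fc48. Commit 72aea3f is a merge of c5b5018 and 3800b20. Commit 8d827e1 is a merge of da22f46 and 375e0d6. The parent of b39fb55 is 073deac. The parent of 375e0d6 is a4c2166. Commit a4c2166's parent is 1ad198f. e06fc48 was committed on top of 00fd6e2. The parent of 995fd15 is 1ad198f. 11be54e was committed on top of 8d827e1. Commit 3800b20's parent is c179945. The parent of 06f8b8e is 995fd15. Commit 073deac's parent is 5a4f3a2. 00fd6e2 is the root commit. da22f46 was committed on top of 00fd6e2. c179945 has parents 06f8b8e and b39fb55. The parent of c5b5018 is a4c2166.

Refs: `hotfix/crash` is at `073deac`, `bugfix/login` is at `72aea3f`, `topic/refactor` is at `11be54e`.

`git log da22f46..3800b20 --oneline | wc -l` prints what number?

10

Reachable from 3800b20: {00fd6e2, 06f8b8e, 073deac, 1ad198f, 3800b20, 5a4f3a2, 995fd15, a4c2166, b39fb55, c179945, e06fc48}.
Reachable from da22f46: {00fd6e2, da22f46}.
In 3800b20's history but not da22f46's: {06f8b8e, 073deac, 1ad198f, 3800b20, 5a4f3a2, 995fd15, a4c2166, b39fb55, c179945, e06fc48} — 10 commits.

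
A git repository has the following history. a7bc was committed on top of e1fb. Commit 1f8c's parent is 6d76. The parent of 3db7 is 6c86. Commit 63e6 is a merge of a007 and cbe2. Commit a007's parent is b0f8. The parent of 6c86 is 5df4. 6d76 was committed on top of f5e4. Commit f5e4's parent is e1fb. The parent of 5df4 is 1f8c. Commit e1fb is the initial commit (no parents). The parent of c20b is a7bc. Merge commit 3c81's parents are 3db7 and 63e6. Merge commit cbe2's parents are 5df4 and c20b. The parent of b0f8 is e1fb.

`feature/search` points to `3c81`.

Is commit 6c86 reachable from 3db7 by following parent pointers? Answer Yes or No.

Ancestors of 3db7 (commits reachable by following parents): {1f8c, 3db7, 5df4, 6c86, 6d76, e1fb, f5e4}.
6c86 is in that set, so it is an ancestor of 3db7.

Yes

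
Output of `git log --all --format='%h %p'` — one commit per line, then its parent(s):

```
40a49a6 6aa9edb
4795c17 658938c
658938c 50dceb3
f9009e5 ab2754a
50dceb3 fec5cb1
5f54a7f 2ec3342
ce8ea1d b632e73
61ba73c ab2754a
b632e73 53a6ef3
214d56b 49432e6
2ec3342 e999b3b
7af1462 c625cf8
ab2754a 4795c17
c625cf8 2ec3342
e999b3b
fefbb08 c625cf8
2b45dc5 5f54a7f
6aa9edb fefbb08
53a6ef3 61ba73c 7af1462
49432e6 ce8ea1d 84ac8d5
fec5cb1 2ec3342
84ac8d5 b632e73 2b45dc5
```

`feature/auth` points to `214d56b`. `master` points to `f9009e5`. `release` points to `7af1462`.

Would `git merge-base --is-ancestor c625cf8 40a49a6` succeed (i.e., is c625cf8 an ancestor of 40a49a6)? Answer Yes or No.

Ancestors of 40a49a6 (commits reachable by following parents): {2ec3342, 40a49a6, 6aa9edb, c625cf8, e999b3b, fefbb08}.
c625cf8 is in that set, so it is an ancestor of 40a49a6.

Yes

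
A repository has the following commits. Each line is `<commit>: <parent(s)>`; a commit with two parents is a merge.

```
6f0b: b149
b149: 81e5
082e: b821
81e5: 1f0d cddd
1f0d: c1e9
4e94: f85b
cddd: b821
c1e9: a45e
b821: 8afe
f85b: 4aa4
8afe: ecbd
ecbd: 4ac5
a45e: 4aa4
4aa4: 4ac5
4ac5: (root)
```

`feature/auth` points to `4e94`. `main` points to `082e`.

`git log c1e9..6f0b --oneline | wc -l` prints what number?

8

Reachable from 6f0b: {1f0d, 4aa4, 4ac5, 6f0b, 81e5, 8afe, a45e, b149, b821, c1e9, cddd, ecbd}.
Reachable from c1e9: {4aa4, 4ac5, a45e, c1e9}.
In 6f0b's history but not c1e9's: {1f0d, 6f0b, 81e5, 8afe, b149, b821, cddd, ecbd} — 8 commits.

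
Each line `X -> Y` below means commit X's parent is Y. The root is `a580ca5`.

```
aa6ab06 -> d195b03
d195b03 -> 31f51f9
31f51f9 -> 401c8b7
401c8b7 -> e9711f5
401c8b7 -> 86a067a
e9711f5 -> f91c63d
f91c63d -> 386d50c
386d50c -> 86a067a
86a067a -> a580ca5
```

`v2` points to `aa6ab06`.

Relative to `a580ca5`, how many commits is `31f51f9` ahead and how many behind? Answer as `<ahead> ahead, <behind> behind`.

Reachable from 31f51f9: {31f51f9, 386d50c, 401c8b7, 86a067a, a580ca5, e9711f5, f91c63d}.
Reachable from a580ca5: {a580ca5}.
Only in 31f51f9's history (ahead): {31f51f9, 386d50c, 401c8b7, 86a067a, e9711f5, f91c63d} — 6.
Only in a580ca5's history (behind): {} — 0.

6 ahead, 0 behind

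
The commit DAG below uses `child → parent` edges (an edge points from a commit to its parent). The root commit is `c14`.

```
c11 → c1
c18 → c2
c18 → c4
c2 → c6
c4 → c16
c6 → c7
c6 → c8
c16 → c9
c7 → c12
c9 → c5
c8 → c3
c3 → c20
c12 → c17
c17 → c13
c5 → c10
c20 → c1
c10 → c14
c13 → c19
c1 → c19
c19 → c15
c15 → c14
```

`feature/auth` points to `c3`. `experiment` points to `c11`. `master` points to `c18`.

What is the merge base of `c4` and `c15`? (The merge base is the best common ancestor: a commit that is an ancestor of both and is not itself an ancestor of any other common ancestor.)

c14

Ancestors of c4: {c10, c14, c16, c4, c5, c9}.
Ancestors of c15: {c14, c15}.
Common ancestors: {c14}.
The only common ancestor is c14, so it is the merge base.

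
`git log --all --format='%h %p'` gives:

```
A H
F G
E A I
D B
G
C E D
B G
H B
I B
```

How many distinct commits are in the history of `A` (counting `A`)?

4

Walking parent pointers from A: reachable set = {A, B, G, H}.
That is 4 commits.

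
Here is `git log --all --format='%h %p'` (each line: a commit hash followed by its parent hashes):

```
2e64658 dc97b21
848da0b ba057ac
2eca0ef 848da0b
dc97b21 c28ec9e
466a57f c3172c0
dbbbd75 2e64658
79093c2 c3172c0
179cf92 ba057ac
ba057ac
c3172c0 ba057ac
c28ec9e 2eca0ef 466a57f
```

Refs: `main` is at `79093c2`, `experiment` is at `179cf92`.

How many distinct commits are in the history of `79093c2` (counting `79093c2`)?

3

Walking parent pointers from 79093c2: reachable set = {79093c2, ba057ac, c3172c0}.
That is 3 commits.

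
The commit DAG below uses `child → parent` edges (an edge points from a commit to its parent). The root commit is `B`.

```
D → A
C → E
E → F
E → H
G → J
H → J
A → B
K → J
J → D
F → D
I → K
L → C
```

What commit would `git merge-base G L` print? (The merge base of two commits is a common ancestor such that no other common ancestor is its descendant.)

Ancestors of G: {A, B, D, G, J}.
Ancestors of L: {A, B, C, D, E, F, H, J, L}.
Common ancestors: {A, B, D, J}.
Among these, J is not an ancestor of any other common ancestor — it is the merge base.

J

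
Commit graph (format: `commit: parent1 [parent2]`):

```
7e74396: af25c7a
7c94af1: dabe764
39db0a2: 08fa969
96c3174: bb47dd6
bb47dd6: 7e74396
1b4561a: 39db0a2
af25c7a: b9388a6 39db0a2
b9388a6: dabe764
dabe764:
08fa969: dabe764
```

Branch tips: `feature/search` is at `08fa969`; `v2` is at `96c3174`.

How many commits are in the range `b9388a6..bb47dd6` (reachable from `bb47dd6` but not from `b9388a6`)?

Reachable from bb47dd6: {08fa969, 39db0a2, 7e74396, af25c7a, b9388a6, bb47dd6, dabe764}.
Reachable from b9388a6: {b9388a6, dabe764}.
In bb47dd6's history but not b9388a6's: {08fa969, 39db0a2, 7e74396, af25c7a, bb47dd6} — 5 commits.

5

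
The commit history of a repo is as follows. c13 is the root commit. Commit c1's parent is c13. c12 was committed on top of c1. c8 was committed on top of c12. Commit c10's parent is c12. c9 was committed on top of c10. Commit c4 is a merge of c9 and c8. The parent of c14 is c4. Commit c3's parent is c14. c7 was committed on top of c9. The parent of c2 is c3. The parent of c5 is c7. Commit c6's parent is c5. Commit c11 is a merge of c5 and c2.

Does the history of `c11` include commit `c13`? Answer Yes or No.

Yes

Ancestors of c11 (commits reachable by following parents): {c1, c10, c11, c12, c13, c14, c2, c3, c4, c5, c7, c8, c9}.
c13 is in that set, so it is an ancestor of c11.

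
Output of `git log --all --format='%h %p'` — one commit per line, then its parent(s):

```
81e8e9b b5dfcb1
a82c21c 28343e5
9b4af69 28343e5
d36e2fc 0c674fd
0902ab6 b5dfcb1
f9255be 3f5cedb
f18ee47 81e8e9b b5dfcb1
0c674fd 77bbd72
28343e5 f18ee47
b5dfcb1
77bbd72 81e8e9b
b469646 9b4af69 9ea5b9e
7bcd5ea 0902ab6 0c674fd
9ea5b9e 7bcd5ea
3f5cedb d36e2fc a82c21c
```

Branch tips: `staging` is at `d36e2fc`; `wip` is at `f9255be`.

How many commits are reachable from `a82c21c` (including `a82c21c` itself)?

5

Walking parent pointers from a82c21c: reachable set = {28343e5, 81e8e9b, a82c21c, b5dfcb1, f18ee47}.
That is 5 commits.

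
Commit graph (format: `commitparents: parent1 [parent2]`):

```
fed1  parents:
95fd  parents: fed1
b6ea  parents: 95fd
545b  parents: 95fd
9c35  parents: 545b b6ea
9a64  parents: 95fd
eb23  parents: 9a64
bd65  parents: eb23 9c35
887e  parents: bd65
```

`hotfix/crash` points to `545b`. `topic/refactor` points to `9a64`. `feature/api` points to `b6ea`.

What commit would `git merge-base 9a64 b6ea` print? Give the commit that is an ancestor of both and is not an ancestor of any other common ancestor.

Ancestors of 9a64: {95fd, 9a64, fed1}.
Ancestors of b6ea: {95fd, b6ea, fed1}.
Common ancestors: {95fd, fed1}.
Among these, 95fd is not an ancestor of any other common ancestor — it is the merge base.

95fd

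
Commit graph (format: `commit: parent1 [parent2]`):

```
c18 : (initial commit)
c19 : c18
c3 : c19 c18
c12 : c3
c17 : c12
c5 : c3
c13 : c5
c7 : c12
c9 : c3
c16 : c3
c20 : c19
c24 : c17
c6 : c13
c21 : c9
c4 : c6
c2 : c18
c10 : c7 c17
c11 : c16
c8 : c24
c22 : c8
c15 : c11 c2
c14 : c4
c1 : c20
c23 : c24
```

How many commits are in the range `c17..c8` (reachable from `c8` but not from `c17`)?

Reachable from c8: {c12, c17, c18, c19, c24, c3, c8}.
Reachable from c17: {c12, c17, c18, c19, c3}.
In c8's history but not c17's: {c24, c8} — 2 commits.

2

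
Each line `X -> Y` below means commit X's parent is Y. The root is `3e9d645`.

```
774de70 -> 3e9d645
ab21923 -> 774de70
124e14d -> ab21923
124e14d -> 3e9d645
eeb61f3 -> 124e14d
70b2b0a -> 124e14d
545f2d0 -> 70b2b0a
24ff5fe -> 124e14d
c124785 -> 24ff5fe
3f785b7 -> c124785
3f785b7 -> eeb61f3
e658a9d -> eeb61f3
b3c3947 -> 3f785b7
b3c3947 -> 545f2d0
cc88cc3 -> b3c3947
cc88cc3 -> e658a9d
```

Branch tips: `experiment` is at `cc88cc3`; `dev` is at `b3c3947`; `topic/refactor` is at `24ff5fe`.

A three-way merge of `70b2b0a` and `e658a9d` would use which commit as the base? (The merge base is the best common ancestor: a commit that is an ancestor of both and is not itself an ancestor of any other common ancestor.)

124e14d

Ancestors of 70b2b0a: {124e14d, 3e9d645, 70b2b0a, 774de70, ab21923}.
Ancestors of e658a9d: {124e14d, 3e9d645, 774de70, ab21923, e658a9d, eeb61f3}.
Common ancestors: {124e14d, 3e9d645, 774de70, ab21923}.
Among these, 124e14d is not an ancestor of any other common ancestor — it is the merge base.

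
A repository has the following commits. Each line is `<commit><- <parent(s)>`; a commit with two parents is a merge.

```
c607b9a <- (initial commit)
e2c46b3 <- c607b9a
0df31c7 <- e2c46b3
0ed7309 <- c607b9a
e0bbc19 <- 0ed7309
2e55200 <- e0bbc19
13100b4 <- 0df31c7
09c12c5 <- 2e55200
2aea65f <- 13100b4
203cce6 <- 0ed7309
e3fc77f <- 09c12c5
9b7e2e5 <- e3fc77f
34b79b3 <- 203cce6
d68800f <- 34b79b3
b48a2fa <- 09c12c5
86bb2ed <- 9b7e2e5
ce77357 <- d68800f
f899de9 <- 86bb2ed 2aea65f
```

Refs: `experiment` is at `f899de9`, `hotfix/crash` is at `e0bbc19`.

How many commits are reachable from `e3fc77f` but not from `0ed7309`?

4

Reachable from e3fc77f: {09c12c5, 0ed7309, 2e55200, c607b9a, e0bbc19, e3fc77f}.
Reachable from 0ed7309: {0ed7309, c607b9a}.
In e3fc77f's history but not 0ed7309's: {09c12c5, 2e55200, e0bbc19, e3fc77f} — 4 commits.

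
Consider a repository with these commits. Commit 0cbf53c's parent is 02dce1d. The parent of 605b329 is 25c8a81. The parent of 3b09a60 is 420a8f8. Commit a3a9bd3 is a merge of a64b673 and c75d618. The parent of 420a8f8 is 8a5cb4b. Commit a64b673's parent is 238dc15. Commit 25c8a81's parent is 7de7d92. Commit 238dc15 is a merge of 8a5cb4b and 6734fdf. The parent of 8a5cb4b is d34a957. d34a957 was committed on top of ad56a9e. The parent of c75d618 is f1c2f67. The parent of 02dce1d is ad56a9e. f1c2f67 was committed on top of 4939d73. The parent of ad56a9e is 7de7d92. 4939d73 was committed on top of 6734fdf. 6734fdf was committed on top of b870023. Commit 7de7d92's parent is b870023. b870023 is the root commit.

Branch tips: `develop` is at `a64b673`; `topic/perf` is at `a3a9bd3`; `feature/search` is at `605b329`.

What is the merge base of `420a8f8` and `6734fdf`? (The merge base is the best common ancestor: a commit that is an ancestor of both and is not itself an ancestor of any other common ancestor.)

b870023

Ancestors of 420a8f8: {420a8f8, 7de7d92, 8a5cb4b, ad56a9e, b870023, d34a957}.
Ancestors of 6734fdf: {6734fdf, b870023}.
Common ancestors: {b870023}.
The only common ancestor is b870023, so it is the merge base.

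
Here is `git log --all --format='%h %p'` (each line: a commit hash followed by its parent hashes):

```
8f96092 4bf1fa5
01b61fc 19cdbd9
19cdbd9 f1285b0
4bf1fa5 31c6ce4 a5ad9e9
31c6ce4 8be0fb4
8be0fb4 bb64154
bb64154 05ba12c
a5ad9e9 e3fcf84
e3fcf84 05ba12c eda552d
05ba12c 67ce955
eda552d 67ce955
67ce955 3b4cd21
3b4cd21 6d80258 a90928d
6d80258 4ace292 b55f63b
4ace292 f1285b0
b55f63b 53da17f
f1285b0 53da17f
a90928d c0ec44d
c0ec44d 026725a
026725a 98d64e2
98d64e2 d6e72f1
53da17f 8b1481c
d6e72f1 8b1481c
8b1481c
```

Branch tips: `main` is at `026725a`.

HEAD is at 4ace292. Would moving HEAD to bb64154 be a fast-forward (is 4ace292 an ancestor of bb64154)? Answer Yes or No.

A fast-forward from 4ace292 to bb64154 is possible iff 4ace292 is an ancestor of bb64154.
Ancestors of bb64154: {026725a, 05ba12c, 3b4cd21, 4ace292, 53da17f, 67ce955, 6d80258, 8b1481c, 98d64e2, a90928d, b55f63b, bb64154, c0ec44d, d6e72f1, f1285b0}.
4ace292 is among them, so fast-forward is possible.

Yes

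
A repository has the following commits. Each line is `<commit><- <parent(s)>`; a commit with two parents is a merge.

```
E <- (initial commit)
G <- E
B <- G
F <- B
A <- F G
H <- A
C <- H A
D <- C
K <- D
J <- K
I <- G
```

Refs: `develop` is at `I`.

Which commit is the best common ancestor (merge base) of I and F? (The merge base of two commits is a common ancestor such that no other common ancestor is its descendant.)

Ancestors of I: {E, G, I}.
Ancestors of F: {B, E, F, G}.
Common ancestors: {E, G}.
Among these, G is not an ancestor of any other common ancestor — it is the merge base.

G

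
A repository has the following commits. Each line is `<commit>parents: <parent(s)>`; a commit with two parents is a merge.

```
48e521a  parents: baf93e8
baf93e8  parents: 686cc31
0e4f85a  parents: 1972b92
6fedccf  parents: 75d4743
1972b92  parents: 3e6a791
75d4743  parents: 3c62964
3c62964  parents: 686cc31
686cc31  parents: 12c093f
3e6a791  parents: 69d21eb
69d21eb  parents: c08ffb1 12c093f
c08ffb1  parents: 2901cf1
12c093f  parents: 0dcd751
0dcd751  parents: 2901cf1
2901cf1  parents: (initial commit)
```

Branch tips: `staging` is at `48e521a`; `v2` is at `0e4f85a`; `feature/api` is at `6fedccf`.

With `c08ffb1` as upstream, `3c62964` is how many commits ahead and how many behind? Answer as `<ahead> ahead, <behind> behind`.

4 ahead, 1 behind

Reachable from 3c62964: {0dcd751, 12c093f, 2901cf1, 3c62964, 686cc31}.
Reachable from c08ffb1: {2901cf1, c08ffb1}.
Only in 3c62964's history (ahead): {0dcd751, 12c093f, 3c62964, 686cc31} — 4.
Only in c08ffb1's history (behind): {c08ffb1} — 1.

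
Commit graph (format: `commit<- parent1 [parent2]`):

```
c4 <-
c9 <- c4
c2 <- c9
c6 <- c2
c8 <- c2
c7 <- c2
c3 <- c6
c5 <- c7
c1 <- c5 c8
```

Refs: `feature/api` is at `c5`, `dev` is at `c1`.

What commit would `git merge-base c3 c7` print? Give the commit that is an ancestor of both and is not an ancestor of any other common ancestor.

Ancestors of c3: {c2, c3, c4, c6, c9}.
Ancestors of c7: {c2, c4, c7, c9}.
Common ancestors: {c2, c4, c9}.
Among these, c2 is not an ancestor of any other common ancestor — it is the merge base.

c2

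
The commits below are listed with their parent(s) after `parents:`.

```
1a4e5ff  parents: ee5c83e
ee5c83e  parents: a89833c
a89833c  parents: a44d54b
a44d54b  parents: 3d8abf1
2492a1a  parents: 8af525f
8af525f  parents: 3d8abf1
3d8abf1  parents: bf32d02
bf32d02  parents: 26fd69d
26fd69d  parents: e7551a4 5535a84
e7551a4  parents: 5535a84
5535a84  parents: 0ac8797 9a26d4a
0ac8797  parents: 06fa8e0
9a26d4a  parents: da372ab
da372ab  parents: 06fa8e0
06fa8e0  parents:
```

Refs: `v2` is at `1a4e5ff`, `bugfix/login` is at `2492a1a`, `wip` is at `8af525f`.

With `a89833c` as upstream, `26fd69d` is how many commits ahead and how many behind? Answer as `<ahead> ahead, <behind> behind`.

Reachable from 26fd69d: {06fa8e0, 0ac8797, 26fd69d, 5535a84, 9a26d4a, da372ab, e7551a4}.
Reachable from a89833c: {06fa8e0, 0ac8797, 26fd69d, 3d8abf1, 5535a84, 9a26d4a, a44d54b, a89833c, bf32d02, da372ab, e7551a4}.
Only in 26fd69d's history (ahead): {} — 0.
Only in a89833c's history (behind): {3d8abf1, a44d54b, a89833c, bf32d02} — 4.

0 ahead, 4 behind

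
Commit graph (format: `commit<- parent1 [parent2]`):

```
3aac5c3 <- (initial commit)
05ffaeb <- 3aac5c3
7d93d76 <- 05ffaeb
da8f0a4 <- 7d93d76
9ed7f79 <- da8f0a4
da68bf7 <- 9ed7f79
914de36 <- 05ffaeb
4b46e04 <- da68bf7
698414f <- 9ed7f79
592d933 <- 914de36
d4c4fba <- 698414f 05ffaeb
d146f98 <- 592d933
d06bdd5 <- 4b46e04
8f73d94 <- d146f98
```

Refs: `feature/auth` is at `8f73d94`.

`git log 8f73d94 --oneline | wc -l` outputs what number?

Walking parent pointers from 8f73d94: reachable set = {05ffaeb, 3aac5c3, 592d933, 8f73d94, 914de36, d146f98}.
That is 6 commits.

6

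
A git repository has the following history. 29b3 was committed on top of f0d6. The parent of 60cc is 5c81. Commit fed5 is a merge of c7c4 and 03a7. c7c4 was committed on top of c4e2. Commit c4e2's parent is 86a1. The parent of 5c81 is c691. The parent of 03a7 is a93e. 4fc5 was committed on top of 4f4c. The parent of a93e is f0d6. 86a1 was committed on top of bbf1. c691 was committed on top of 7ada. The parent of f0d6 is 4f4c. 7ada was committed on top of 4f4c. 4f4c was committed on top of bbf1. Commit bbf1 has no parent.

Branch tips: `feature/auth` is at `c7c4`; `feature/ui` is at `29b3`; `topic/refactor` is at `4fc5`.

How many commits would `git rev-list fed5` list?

9

Walking parent pointers from fed5: reachable set = {03a7, 4f4c, 86a1, a93e, bbf1, c4e2, c7c4, f0d6, fed5}.
That is 9 commits.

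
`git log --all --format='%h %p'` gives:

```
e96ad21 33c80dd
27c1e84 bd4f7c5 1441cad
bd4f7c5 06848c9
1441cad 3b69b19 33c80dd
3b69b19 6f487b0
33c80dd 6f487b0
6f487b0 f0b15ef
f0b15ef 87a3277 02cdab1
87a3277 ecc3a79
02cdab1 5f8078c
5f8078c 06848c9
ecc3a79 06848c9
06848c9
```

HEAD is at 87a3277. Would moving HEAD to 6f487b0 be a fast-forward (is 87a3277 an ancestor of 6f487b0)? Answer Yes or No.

Yes

A fast-forward from 87a3277 to 6f487b0 is possible iff 87a3277 is an ancestor of 6f487b0.
Ancestors of 6f487b0: {02cdab1, 06848c9, 5f8078c, 6f487b0, 87a3277, ecc3a79, f0b15ef}.
87a3277 is among them, so fast-forward is possible.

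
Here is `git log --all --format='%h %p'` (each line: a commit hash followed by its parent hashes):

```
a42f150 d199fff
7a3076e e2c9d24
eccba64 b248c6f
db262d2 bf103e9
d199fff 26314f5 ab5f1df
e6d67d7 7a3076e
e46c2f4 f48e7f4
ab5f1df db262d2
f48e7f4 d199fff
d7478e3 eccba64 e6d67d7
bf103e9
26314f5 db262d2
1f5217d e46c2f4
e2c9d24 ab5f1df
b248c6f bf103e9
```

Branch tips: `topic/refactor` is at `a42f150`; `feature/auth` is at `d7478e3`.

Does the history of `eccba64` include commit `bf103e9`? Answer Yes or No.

Yes

Ancestors of eccba64 (commits reachable by following parents): {b248c6f, bf103e9, eccba64}.
bf103e9 is in that set, so it is an ancestor of eccba64.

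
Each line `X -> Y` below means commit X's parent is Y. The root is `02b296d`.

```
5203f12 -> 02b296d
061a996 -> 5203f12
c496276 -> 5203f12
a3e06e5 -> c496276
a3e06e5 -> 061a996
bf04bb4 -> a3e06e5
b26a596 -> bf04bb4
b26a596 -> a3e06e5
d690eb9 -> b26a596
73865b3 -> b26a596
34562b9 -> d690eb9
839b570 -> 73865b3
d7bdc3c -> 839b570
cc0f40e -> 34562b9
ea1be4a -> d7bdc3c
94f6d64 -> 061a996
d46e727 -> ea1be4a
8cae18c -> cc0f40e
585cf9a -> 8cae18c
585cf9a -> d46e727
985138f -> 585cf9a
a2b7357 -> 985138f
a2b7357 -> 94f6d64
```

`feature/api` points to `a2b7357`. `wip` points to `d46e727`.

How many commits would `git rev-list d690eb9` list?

Walking parent pointers from d690eb9: reachable set = {02b296d, 061a996, 5203f12, a3e06e5, b26a596, bf04bb4, c496276, d690eb9}.
That is 8 commits.

8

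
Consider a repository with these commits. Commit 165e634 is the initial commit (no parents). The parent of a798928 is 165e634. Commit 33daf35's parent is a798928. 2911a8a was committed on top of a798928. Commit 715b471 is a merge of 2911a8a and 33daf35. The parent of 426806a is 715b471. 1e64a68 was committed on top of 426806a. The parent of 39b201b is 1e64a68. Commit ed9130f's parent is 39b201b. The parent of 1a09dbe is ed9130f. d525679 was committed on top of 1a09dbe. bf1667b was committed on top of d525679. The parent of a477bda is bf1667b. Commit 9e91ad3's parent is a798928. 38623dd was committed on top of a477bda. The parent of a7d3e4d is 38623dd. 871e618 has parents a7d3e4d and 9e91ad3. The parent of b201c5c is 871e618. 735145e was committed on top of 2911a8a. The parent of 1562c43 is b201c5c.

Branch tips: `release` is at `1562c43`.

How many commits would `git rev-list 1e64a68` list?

Walking parent pointers from 1e64a68: reachable set = {165e634, 1e64a68, 2911a8a, 33daf35, 426806a, 715b471, a798928}.
That is 7 commits.

7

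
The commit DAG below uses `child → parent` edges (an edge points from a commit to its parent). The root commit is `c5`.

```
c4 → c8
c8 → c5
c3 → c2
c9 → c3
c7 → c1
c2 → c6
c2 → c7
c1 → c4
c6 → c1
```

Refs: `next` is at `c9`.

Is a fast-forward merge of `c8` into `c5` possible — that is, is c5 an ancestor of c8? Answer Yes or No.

Yes

A fast-forward from c5 to c8 is possible iff c5 is an ancestor of c8.
Ancestors of c8: {c5, c8}.
c5 is among them, so fast-forward is possible.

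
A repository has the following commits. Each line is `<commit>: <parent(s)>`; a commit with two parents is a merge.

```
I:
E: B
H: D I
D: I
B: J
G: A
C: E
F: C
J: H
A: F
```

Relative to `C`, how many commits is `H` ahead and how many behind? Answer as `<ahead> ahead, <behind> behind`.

0 ahead, 4 behind

Reachable from H: {D, H, I}.
Reachable from C: {B, C, D, E, H, I, J}.
Only in H's history (ahead): {} — 0.
Only in C's history (behind): {B, C, E, J} — 4.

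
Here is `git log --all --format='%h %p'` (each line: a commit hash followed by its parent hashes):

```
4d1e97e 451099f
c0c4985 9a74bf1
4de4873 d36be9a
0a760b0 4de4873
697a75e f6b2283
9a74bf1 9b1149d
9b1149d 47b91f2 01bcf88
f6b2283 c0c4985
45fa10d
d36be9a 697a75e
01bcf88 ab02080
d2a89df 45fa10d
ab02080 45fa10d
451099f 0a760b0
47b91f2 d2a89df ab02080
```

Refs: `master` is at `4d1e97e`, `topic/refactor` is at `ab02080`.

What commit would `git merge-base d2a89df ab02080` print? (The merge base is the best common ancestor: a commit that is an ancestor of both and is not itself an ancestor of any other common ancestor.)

Ancestors of d2a89df: {45fa10d, d2a89df}.
Ancestors of ab02080: {45fa10d, ab02080}.
Common ancestors: {45fa10d}.
The only common ancestor is 45fa10d, so it is the merge base.

45fa10d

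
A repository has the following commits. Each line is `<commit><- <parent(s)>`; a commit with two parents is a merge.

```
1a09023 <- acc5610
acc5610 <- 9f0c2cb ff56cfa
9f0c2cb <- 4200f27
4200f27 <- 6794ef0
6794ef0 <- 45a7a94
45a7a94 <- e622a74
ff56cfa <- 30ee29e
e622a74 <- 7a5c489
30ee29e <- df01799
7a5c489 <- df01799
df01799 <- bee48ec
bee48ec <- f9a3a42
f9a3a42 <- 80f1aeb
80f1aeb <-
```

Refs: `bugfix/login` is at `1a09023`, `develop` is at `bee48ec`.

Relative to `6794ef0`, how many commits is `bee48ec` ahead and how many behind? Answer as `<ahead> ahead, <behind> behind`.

Reachable from bee48ec: {80f1aeb, bee48ec, f9a3a42}.
Reachable from 6794ef0: {45a7a94, 6794ef0, 7a5c489, 80f1aeb, bee48ec, df01799, e622a74, f9a3a42}.
Only in bee48ec's history (ahead): {} — 0.
Only in 6794ef0's history (behind): {45a7a94, 6794ef0, 7a5c489, df01799, e622a74} — 5.

0 ahead, 5 behind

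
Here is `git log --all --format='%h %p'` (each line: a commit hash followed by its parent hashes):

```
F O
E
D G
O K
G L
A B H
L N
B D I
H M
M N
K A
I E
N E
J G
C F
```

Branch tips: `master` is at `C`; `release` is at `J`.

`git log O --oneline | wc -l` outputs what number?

12

Walking parent pointers from O: reachable set = {A, B, D, E, G, H, I, K, L, M, N, O}.
That is 12 commits.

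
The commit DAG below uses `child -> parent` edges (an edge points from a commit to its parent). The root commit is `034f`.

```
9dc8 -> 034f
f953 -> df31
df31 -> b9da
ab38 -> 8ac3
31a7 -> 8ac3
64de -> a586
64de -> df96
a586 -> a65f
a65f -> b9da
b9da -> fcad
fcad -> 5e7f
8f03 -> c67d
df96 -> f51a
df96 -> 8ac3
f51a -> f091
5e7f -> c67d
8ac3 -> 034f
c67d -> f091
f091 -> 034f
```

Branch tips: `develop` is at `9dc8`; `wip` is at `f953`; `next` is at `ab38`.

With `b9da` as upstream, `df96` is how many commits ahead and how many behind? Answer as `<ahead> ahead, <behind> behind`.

3 ahead, 4 behind

Reachable from df96: {034f, 8ac3, df96, f091, f51a}.
Reachable from b9da: {034f, 5e7f, b9da, c67d, f091, fcad}.
Only in df96's history (ahead): {8ac3, df96, f51a} — 3.
Only in b9da's history (behind): {5e7f, b9da, c67d, fcad} — 4.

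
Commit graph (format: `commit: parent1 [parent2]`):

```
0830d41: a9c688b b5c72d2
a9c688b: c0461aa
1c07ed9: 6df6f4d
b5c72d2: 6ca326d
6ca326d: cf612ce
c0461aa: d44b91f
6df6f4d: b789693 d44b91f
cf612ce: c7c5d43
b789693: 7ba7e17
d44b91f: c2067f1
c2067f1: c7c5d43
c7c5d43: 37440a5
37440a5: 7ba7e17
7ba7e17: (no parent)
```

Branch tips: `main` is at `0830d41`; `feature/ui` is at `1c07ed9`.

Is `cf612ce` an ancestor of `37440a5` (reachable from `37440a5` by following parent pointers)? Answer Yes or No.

No

Ancestors of 37440a5: {37440a5, 7ba7e17}.
cf612ce is not in that set, so it is not an ancestor of 37440a5.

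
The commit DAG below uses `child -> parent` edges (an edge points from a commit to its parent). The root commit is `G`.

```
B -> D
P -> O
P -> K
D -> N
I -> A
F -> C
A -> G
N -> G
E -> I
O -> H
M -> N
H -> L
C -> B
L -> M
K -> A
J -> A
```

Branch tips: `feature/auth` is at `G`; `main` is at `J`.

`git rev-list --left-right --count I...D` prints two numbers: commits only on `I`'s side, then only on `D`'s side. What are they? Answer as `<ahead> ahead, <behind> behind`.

2 ahead, 2 behind

Reachable from I: {A, G, I}.
Reachable from D: {D, G, N}.
Only in I's history (ahead): {A, I} — 2.
Only in D's history (behind): {D, N} — 2.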